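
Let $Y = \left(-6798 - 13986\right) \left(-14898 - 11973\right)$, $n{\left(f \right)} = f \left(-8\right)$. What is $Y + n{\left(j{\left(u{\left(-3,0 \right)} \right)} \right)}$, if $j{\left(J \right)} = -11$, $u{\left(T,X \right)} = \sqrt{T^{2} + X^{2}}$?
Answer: $558486952$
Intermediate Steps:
$n{\left(f \right)} = - 8 f$
$Y = 558486864$ ($Y = \left(-20784\right) \left(-26871\right) = 558486864$)
$Y + n{\left(j{\left(u{\left(-3,0 \right)} \right)} \right)} = 558486864 - -88 = 558486864 + 88 = 558486952$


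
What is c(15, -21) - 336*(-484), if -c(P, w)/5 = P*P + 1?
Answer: 161494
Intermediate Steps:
c(P, w) = -5 - 5*P**2 (c(P, w) = -5*(P*P + 1) = -5*(P**2 + 1) = -5*(1 + P**2) = -5 - 5*P**2)
c(15, -21) - 336*(-484) = (-5 - 5*15**2) - 336*(-484) = (-5 - 5*225) + 162624 = (-5 - 1125) + 162624 = -1130 + 162624 = 161494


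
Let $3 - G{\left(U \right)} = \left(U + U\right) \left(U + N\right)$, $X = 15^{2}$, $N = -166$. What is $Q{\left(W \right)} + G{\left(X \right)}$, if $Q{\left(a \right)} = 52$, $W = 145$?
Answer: $-26495$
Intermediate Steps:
$X = 225$
$G{\left(U \right)} = 3 - 2 U \left(-166 + U\right)$ ($G{\left(U \right)} = 3 - \left(U + U\right) \left(U - 166\right) = 3 - 2 U \left(-166 + U\right)$)
$Q{\left(W \right)} + G{\left(X \right)} = 52 + \left(3 - 2 \cdot 225^{2} + 332 \cdot 225\right) = 52 + \left(3 - 101250 + 74700\right) = 52 - 26547 = -26495$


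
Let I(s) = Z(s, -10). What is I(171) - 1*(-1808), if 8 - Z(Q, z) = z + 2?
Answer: 1824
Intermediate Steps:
Z(Q, z) = 6 - z (Z(Q, z) = 8 - (z + 2) = 8 - (2 + z) = 8 + (-2 - z) = 6 - z)
I(s) = 16 (I(s) = 6 - 1*(-10) = 6 + 10 = 16)
I(171) - 1*(-1808) = 16 - 1*(-1808) = 16 + 1808 = 1824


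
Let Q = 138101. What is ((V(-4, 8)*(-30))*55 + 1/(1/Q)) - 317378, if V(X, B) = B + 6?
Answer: -202377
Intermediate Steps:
V(X, B) = 6 + B
((V(-4, 8)*(-30))*55 + 1/(1/Q)) - 317378 = (((6 + 8)*(-30))*55 + 1/(1/138101)) - 317378 = ((14*(-30))*55 + 1/(1/138101)) - 317378 = (-420*55 + 138101) - 317378 = (-23100 + 138101) - 317378 = 115001 - 317378 = -202377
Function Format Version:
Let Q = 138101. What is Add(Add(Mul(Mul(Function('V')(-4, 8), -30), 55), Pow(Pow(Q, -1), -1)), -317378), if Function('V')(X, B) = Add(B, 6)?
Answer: -202377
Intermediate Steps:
Function('V')(X, B) = Add(6, B)
Add(Add(Mul(Mul(Function('V')(-4, 8), -30), 55), Pow(Pow(Q, -1), -1)), -317378) = Add(Add(Mul(Mul(Add(6, 8), -30), 55), Pow(Pow(138101, -1), -1)), -317378) = Add(Add(Mul(Mul(14, -30), 55), Pow(Rational(1, 138101), -1)), -317378) = Add(Add(Mul(-420, 55), 138101), -317378) = Add(Add(-23100, 138101), -317378) = Add(115001, -317378) = -202377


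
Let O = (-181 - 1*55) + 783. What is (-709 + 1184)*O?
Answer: 259825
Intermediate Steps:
O = 547 (O = (-181 - 55) + 783 = -236 + 783 = 547)
(-709 + 1184)*O = (-709 + 1184)*547 = 475*547 = 259825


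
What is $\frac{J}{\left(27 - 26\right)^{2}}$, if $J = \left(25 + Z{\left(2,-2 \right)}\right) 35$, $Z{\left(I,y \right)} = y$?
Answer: $805$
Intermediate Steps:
$J = 805$ ($J = \left(25 - 2\right) 35 = 23 \cdot 35 = 805$)
$\frac{J}{\left(27 - 26\right)^{2}} = \frac{805}{\left(27 - 26\right)^{2}} = \frac{805}{1^{2}} = \frac{805}{1} = 805 \cdot 1 = 805$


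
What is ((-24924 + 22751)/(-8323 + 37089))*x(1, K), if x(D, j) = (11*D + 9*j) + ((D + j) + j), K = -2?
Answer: 10865/14383 ≈ 0.75541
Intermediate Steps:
x(D, j) = 11*j + 12*D (x(D, j) = (9*j + 11*D) + (D + 2*j) = 11*j + 12*D)
((-24924 + 22751)/(-8323 + 37089))*x(1, K) = ((-24924 + 22751)/(-8323 + 37089))*(11*(-2) + 12*1) = (-2173/28766)*(-22 + 12) = -2173*1/28766*(-10) = -2173/28766*(-10) = 10865/14383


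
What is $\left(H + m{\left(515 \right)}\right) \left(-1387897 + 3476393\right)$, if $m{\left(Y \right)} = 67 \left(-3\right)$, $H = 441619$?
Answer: $921899727328$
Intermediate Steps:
$m{\left(Y \right)} = -201$
$\left(H + m{\left(515 \right)}\right) \left(-1387897 + 3476393\right) = \left(441619 - 201\right) \left(-1387897 + 3476393\right) = 441418 \cdot 2088496 = 921899727328$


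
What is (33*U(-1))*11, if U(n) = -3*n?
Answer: 1089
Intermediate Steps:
(33*U(-1))*11 = (33*(-3*(-1)))*11 = (33*3)*11 = 99*11 = 1089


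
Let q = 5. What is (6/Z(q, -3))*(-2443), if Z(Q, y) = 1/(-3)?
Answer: 43974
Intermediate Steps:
Z(Q, y) = -⅓ (Z(Q, y) = 1*(-⅓) = -⅓)
(6/Z(q, -3))*(-2443) = (6/(-⅓))*(-2443) = (6*(-3))*(-2443) = -18*(-2443) = 43974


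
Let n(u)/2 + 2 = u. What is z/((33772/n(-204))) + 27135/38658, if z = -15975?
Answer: 21279313485/108796498 ≈ 195.59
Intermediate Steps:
n(u) = -4 + 2*u
z/((33772/n(-204))) + 27135/38658 = -15975/(33772/(-4 + 2*(-204))) + 27135/38658 = -15975/(33772/(-4 - 408)) + 27135*(1/38658) = -15975/(33772/(-412)) + 9045/12886 = -15975/(33772*(-1/412)) + 9045/12886 = -15975/(-8443/103) + 9045/12886 = -15975*(-103/8443) + 9045/12886 = 1645425/8443 + 9045/12886 = 21279313485/108796498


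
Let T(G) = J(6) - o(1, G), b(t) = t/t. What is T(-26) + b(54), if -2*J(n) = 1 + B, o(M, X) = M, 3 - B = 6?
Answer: 1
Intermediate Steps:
B = -3 (B = 3 - 1*6 = 3 - 6 = -3)
J(n) = 1 (J(n) = -(1 - 3)/2 = -½*(-2) = 1)
b(t) = 1
T(G) = 0 (T(G) = 1 - 1*1 = 1 - 1 = 0)
T(-26) + b(54) = 0 + 1 = 1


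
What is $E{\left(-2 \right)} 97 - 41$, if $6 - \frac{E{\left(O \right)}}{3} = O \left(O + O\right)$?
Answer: $-623$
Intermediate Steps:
$E{\left(O \right)} = 18 - 6 O^{2}$ ($E{\left(O \right)} = 18 - 3 O \left(O + O\right) = 18 - 3 O 2 O = 18 - 3 \cdot 2 O^{2} = 18 - 6 O^{2}$)
$E{\left(-2 \right)} 97 - 41 = \left(18 - 6 \left(-2\right)^{2}\right) 97 - 41 = \left(18 - 24\right) 97 - 41 = \left(-6\right) 97 - 41 = -582 - 41 = -623$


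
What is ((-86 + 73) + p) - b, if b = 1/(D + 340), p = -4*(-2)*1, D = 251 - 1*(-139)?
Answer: -3651/730 ≈ -5.0014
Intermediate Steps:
D = 390 (D = 251 + 139 = 390)
p = 8 (p = 8*1 = 8)
b = 1/730 (b = 1/(390 + 340) = 1/730 ≈ 0.0013699)
((-86 + 73) + p) - b = ((-86 + 73) + 8) - 1*1/730 = (-13 + 8) - 1/730 = -5 - 1/730 = -3651/730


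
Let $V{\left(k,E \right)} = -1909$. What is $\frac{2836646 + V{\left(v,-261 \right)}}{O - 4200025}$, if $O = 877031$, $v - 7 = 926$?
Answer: $- \frac{2834737}{3322994} \approx -0.85307$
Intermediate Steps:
$v = 933$ ($v = 7 + 926 = 933$)
$\frac{2836646 + V{\left(v,-261 \right)}}{O - 4200025} = \frac{2836646 - 1909}{877031 - 4200025} = \frac{2834737}{-3322994} = 2834737 \left(- \frac{1}{3322994}\right) = - \frac{2834737}{3322994}$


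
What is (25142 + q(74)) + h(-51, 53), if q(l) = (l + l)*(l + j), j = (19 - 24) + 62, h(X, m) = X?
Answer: 44479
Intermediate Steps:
j = 57 (j = -5 + 62 = 57)
q(l) = 2*l*(57 + l) (q(l) = (l + l)*(l + 57) = (2*l)*(57 + l) = 2*l*(57 + l))
(25142 + q(74)) + h(-51, 53) = (25142 + 2*74*(57 + 74)) - 51 = (25142 + 2*74*131) - 51 = (25142 + 19388) - 51 = 44530 - 51 = 44479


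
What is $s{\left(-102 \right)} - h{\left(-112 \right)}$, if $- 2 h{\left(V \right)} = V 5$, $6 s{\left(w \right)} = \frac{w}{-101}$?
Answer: $- \frac{28263}{101} \approx -279.83$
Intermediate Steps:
$s{\left(w \right)} = - \frac{w}{606}$ ($s{\left(w \right)} = \frac{w \frac{1}{-101}}{6} = \frac{w \left(- \frac{1}{101}\right)}{6} = \frac{\left(- \frac{1}{101}\right) w}{6} = - \frac{w}{606}$)
$h{\left(V \right)} = - \frac{5 V}{2}$ ($h{\left(V \right)} = - \frac{V 5}{2} = - \frac{5 V}{2}$)
$s{\left(-102 \right)} - h{\left(-112 \right)} = \left(- \frac{1}{606}\right) \left(-102\right) - \left(- \frac{5}{2}\right) \left(-112\right) = \frac{17}{101} - 280 = - \frac{28263}{101}$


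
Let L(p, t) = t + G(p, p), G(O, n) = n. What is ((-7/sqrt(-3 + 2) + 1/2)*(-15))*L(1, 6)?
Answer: -105/2 - 735*I ≈ -52.5 - 735.0*I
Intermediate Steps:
L(p, t) = p + t (L(p, t) = t + p = p + t)
((-7/sqrt(-3 + 2) + 1/2)*(-15))*L(1, 6) = ((-7/sqrt(-3 + 2) + 1/2)*(-15))*(1 + 6) = ((-7*(-I) + 1*(1/2))*(-15))*7 = ((-7*(-I) + 1/2)*(-15))*7 = ((-(-7)*I + 1/2)*(-15))*7 = ((7*I + 1/2)*(-15))*7 = ((1/2 + 7*I)*(-15))*7 = (-15/2 - 105*I)*7 = -105/2 - 735*I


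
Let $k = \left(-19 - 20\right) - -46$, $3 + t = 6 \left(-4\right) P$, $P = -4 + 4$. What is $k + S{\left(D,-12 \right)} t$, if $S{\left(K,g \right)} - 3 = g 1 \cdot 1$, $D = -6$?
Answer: $34$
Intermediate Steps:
$S{\left(K,g \right)} = 3 + g$ ($S{\left(K,g \right)} = 3 + g 1 \cdot 1 = 3 + g 1 = 3 + g$)
$P = 0$
$t = -3$ ($t = -3 + 6 \left(-4\right) 0 = -3 - 0 = -3 + 0 = -3$)
$k = 7$ ($k = \left(-19 - 20\right) + 46 = -39 + 46 = 7$)
$k + S{\left(D,-12 \right)} t = 7 + \left(3 - 12\right) \left(-3\right) = 7 - -27 = 7 + 27 = 34$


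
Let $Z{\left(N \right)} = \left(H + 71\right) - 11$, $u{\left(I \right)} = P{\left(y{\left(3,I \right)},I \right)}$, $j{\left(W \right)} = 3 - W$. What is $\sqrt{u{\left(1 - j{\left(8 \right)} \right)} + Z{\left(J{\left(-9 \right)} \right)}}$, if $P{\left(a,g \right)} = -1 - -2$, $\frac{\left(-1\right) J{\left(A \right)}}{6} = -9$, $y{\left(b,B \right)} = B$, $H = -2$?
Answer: $\sqrt{59} \approx 7.6811$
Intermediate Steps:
$J{\left(A \right)} = 54$ ($J{\left(A \right)} = \left(-6\right) \left(-9\right) = 54$)
$P{\left(a,g \right)} = 1$ ($P{\left(a,g \right)} = -1 + 2 = 1$)
$u{\left(I \right)} = 1$
$Z{\left(N \right)} = 58$ ($Z{\left(N \right)} = \left(-2 + 71\right) - 11 = 69 - 11 = 58$)
$\sqrt{u{\left(1 - j{\left(8 \right)} \right)} + Z{\left(J{\left(-9 \right)} \right)}} = \sqrt{1 + 58} = \sqrt{59}$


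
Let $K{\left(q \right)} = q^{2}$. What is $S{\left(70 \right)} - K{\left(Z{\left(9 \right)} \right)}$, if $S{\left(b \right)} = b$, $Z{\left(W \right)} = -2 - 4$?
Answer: $34$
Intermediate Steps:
$Z{\left(W \right)} = -6$
$S{\left(70 \right)} - K{\left(Z{\left(9 \right)} \right)} = 70 - \left(-6\right)^{2} = 70 - 36 = 34$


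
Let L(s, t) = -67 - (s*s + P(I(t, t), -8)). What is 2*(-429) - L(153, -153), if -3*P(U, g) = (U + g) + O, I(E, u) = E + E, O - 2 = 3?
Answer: 22721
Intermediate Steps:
O = 5 (O = 2 + 3 = 5)
I(E, u) = 2*E
P(U, g) = -5/3 - U/3 - g/3 (P(U, g) = -((U + g) + 5)/3 = -(5 + U + g)/3 = -5/3 - U/3 - g/3)
L(s, t) = -68 - s**2 + 2*t/3 (L(s, t) = -67 - (s*s + (-5/3 - 2*t/3 - 1/3*(-8))) = -67 - (s**2 + (-5/3 - 2*t/3 + 8/3)) = -67 - (s**2 + (1 - 2*t/3)) = -67 - (1 + s**2 - 2*t/3) = -67 + (-1 - s**2 + 2*t/3) = -68 - s**2 + 2*t/3)
2*(-429) - L(153, -153) = 2*(-429) - (-68 - 1*153**2 + (2/3)*(-153)) = -858 - (-68 - 1*23409 - 102) = -858 - (-68 - 23409 - 102) = -858 - 1*(-23579) = -858 + 23579 = 22721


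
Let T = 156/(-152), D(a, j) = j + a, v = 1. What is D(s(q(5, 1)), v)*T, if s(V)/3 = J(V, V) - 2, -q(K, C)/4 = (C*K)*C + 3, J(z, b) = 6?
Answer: -507/38 ≈ -13.342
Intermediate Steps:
q(K, C) = -12 - 4*K*C**2 (q(K, C) = -4*((C*K)*C + 3) = -4*(K*C**2 + 3) = -4*(3 + K*C**2) = -12 - 4*K*C**2)
s(V) = 12 (s(V) = 3*(6 - 2) = 3*4 = 12)
D(a, j) = a + j
T = -39/38 (T = 156*(-1/152) = -39/38 ≈ -1.0263)
D(s(q(5, 1)), v)*T = (12 + 1)*(-39/38) = 13*(-39/38) = -507/38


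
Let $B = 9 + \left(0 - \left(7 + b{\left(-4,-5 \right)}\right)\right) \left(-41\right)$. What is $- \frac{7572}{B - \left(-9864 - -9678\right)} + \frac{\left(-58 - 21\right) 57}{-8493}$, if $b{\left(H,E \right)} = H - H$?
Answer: $- \frac{545075}{35909} \approx -15.179$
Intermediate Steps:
$b{\left(H,E \right)} = 0$
$B = 296$ ($B = 9 + \left(0 - 7\right) \left(-41\right) = 9 - -287 = 9 + 287 = 296$)
$- \frac{7572}{B - \left(-9864 - -9678\right)} + \frac{\left(-58 - 21\right) 57}{-8493} = - \frac{7572}{296 - \left(-9864 - -9678\right)} + \frac{\left(-58 - 21\right) 57}{-8493} = - \frac{7572}{296 - \left(-9864 + 9678\right)} + \left(-79\right) 57 \left(- \frac{1}{8493}\right) = - \frac{7572}{296 - -186} - - \frac{79}{149} = - \frac{7572}{296 + 186} + \frac{79}{149} = - \frac{7572}{482} + \frac{79}{149} = \left(-7572\right) \frac{1}{482} + \frac{79}{149} = - \frac{3786}{241} + \frac{79}{149} = - \frac{545075}{35909}$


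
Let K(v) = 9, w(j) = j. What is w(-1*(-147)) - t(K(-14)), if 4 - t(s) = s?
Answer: 152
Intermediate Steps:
t(s) = 4 - s
w(-1*(-147)) - t(K(-14)) = -1*(-147) - (4 - 1*9) = 147 - (4 - 9) = 147 - 1*(-5) = 147 + 5 = 152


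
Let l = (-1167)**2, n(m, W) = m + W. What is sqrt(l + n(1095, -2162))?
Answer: sqrt(1360822) ≈ 1166.5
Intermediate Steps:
n(m, W) = W + m
l = 1361889
sqrt(l + n(1095, -2162)) = sqrt(1361889 + (-2162 + 1095)) = sqrt(1361889 - 1067) = sqrt(1360822)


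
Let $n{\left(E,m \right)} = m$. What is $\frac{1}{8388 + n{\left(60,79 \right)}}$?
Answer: $\frac{1}{8467} \approx 0.00011811$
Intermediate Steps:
$\frac{1}{8388 + n{\left(60,79 \right)}} = \frac{1}{8388 + 79} = \frac{1}{8467}$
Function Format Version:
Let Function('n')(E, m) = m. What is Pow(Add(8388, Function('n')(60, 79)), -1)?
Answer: Rational(1, 8467) ≈ 0.00011811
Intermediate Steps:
Pow(Add(8388, Function('n')(60, 79)), -1) = Pow(Add(8388, 79), -1) = Pow(8467, -1) = Rational(1, 8467)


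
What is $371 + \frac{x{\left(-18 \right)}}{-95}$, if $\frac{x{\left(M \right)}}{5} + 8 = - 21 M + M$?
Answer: $\frac{6697}{19} \approx 352.47$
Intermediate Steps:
$x{\left(M \right)} = -40 - 100 M$ ($x{\left(M \right)} = -40 + 5 \left(- 21 M + M\right) = -40 + 5 \left(- 20 M\right) = -40 - 100 M$)
$371 + \frac{x{\left(-18 \right)}}{-95} = 371 + \frac{-40 - -1800}{-95} = 371 - \frac{-40 + 1800}{95} = 371 - \frac{352}{19} = \frac{6697}{19}$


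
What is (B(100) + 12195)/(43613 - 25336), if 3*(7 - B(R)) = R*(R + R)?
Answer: 16606/54831 ≈ 0.30286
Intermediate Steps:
B(R) = 7 - 2*R²/3 (B(R) = 7 - R*(R + R)/3 = 7 - R*2*R/3 = 7 - 2*R²/3)
(B(100) + 12195)/(43613 - 25336) = ((7 - ⅔*100²) + 12195)/(43613 - 25336) = ((7 - ⅔*10000) + 12195)/18277 = ((7 - 20000/3) + 12195)*(1/18277) = (-19979/3 + 12195)*(1/18277) = (16606/3)*(1/18277) = 16606/54831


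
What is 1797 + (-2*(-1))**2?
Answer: 1801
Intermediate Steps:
1797 + (-2*(-1))**2 = 1797 + 2**2 = 1797 + 4 = 1801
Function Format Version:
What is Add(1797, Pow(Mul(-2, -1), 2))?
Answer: 1801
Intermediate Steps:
Add(1797, Pow(Mul(-2, -1), 2)) = Add(1797, Pow(2, 2)) = Add(1797, 4) = 1801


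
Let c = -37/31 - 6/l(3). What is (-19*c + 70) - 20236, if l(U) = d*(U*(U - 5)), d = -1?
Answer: -623854/31 ≈ -20124.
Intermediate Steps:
l(U) = -U*(-5 + U) (l(U) = -U*(U - 5) = -U*(-5 + U))
c = -68/31 (c = -37/31 - 6*1/(3*(5 - 1*3)) = -37*1/31 - 6*1/(3*(5 - 3)) = -37/31 - 6/(3*2) = -37/31 - 6/6 = -37/31 - 6*1/6 = -37/31 - 1 = -68/31 ≈ -2.1936)
(-19*c + 70) - 20236 = (-19*(-68/31) + 70) - 20236 = (1292/31 + 70) - 20236 = 3462/31 - 20236 = -623854/31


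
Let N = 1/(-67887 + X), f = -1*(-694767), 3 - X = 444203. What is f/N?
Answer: -355781148729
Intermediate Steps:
X = -444200 (X = 3 - 1*444203 = 3 - 444203 = -444200)
f = 694767
N = -1/512087 (N = 1/(-67887 - 444200) = 1/(-512087) = -1/512087 ≈ -1.9528e-6)
f/N = 694767/(-1/512087) = 694767*(-512087) = -355781148729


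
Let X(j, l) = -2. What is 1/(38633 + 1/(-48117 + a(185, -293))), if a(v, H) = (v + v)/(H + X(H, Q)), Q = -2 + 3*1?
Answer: 2838977/109678198382 ≈ 2.5885e-5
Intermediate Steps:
Q = 1 (Q = -2 + 3 = 1)
a(v, H) = 2*v/(-2 + H) (a(v, H) = (v + v)/(H - 2) = (2*v)/(-2 + H) = 2*v/(-2 + H))
1/(38633 + 1/(-48117 + a(185, -293))) = 1/(38633 + 1/(-48117 + 2*185/(-2 - 293))) = 1/(38633 + 1/(-48117 + 2*185/(-295))) = 1/(38633 + 1/(-48117 + 2*185*(-1/295))) = 1/(38633 + 1/(-48117 - 74/59)) = 1/(38633 + 1/(-2838977/59)) = 1/(38633 - 59/2838977) = 1/(109678198382/2838977) = 2838977/109678198382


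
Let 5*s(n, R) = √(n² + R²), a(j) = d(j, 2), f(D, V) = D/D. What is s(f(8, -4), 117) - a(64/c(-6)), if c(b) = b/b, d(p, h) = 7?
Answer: -7 + 37*√10/5 ≈ 16.401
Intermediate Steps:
c(b) = 1
f(D, V) = 1
a(j) = 7
s(n, R) = √(R² + n²)/5 (s(n, R) = √(n² + R²)/5 = √(R² + n²)/5)
s(f(8, -4), 117) - a(64/c(-6)) = √(117² + 1²)/5 - 1*7 = √(13689 + 1)/5 - 7 = √13690/5 - 7 = (37*√10)/5 - 7 = 37*√10/5 - 7 = -7 + 37*√10/5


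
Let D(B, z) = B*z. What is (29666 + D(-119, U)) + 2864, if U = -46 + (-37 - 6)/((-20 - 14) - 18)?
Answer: 1971091/52 ≈ 37906.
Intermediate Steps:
U = -2349/52 (U = -46 - 43/(-34 - 18) = -46 - 43/(-52) = -46 - 43*(-1/52) = -46 + 43/52 = -2349/52 ≈ -45.173)
(29666 + D(-119, U)) + 2864 = (29666 - 119*(-2349/52)) + 2864 = (29666 + 279531/52) + 2864 = 1822163/52 + 2864 = 1971091/52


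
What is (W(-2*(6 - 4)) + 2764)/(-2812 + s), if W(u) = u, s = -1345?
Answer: -2760/4157 ≈ -0.66394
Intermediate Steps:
(W(-2*(6 - 4)) + 2764)/(-2812 + s) = (-2*(6 - 4) + 2764)/(-2812 - 1345) = (-2*2 + 2764)/(-4157) = (-4 + 2764)*(-1/4157) = 2760*(-1/4157) = -2760/4157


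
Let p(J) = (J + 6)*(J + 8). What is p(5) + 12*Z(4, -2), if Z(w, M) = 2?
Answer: 167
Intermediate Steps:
p(J) = (6 + J)*(8 + J)
p(5) + 12*Z(4, -2) = (48 + 5² + 14*5) + 12*2 = (48 + 25 + 70) + 24 = 143 + 24 = 167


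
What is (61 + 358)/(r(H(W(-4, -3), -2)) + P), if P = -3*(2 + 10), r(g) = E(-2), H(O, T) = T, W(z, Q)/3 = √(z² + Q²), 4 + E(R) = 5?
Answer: -419/35 ≈ -11.971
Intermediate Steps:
E(R) = 1 (E(R) = -4 + 5 = 1)
W(z, Q) = 3*√(Q² + z²) (W(z, Q) = 3*√(z² + Q²) = 3*√(Q² + z²))
r(g) = 1
P = -36 (P = -3*12 = -36)
(61 + 358)/(r(H(W(-4, -3), -2)) + P) = (61 + 358)/(1 - 36) = 419/(-35) = 419*(-1/35) = -419/35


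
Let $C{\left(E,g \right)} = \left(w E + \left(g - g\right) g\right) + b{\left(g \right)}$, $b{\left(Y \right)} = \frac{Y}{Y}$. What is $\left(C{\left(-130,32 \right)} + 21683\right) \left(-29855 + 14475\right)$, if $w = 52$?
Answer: $-229531120$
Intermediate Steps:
$b{\left(Y \right)} = 1$
$C{\left(E,g \right)} = 1 + 52 E$ ($C{\left(E,g \right)} = \left(52 E + \left(g - g\right) g\right) + 1 = \left(52 E + 0 g\right) + 1 = \left(52 E + 0\right) + 1 = 52 E + 1 = 1 + 52 E$)
$\left(C{\left(-130,32 \right)} + 21683\right) \left(-29855 + 14475\right) = \left(\left(1 + 52 \left(-130\right)\right) + 21683\right) \left(-29855 + 14475\right) = \left(\left(1 - 6760\right) + 21683\right) \left(-15380\right) = \left(-6759 + 21683\right) \left(-15380\right) = 14924 \left(-15380\right) = -229531120$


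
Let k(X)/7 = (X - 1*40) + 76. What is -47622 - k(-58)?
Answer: -47468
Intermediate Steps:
k(X) = 252 + 7*X (k(X) = 7*((X - 1*40) + 76) = 7*((X - 40) + 76) = 7*((-40 + X) + 76) = 7*(36 + X) = 252 + 7*X)
-47622 - k(-58) = -47622 - (252 + 7*(-58)) = -47622 - (252 - 406) = -47622 - 1*(-154) = -47622 + 154 = -47468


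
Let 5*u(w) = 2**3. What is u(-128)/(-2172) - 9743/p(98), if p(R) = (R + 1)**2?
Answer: -8823949/8869905 ≈ -0.99482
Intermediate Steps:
u(w) = 8/5 (u(w) = (1/5)*2**3 = (1/5)*8 = 8/5)
p(R) = (1 + R)**2
u(-128)/(-2172) - 9743/p(98) = (8/5)/(-2172) - 9743/(1 + 98)**2 = (8/5)*(-1/2172) - 9743/(99**2) = -2/2715 - 9743/9801 = -8823949/8869905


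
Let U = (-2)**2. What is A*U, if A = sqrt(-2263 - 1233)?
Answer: 8*I*sqrt(874) ≈ 236.51*I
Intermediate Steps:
U = 4
A = 2*I*sqrt(874) (A = sqrt(-3496) = 2*I*sqrt(874) ≈ 59.127*I)
A*U = (2*I*sqrt(874))*4 = 8*I*sqrt(874)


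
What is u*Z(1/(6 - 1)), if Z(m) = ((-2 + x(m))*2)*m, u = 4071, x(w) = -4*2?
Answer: -16284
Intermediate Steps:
x(w) = -8
Z(m) = -20*m (Z(m) = ((-2 - 8)*2)*m = (-10*2)*m = -20*m)
u*Z(1/(6 - 1)) = 4071*(-20/(6 - 1)) = 4071*(-20/5) = 4071*(-20*⅕) = 4071*(-4) = -16284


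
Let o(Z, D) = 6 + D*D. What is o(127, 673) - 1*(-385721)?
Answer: 838656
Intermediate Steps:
o(Z, D) = 6 + D²
o(127, 673) - 1*(-385721) = (6 + 673²) - 1*(-385721) = (6 + 452929) + 385721 = 452935 + 385721 = 838656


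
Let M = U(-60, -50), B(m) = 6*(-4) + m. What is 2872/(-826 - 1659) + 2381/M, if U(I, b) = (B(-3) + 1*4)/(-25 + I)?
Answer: 502860669/57155 ≈ 8798.2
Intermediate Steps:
B(m) = -24 + m
U(I, b) = -23/(-25 + I) (U(I, b) = ((-24 - 3) + 1*4)/(-25 + I) = (-27 + 4)/(-25 + I) = -23/(-25 + I))
M = 23/85 (M = -23/(-25 - 60) = -23/(-85) = -23*(-1/85) = 23/85 ≈ 0.27059)
2872/(-826 - 1659) + 2381/M = 2872/(-826 - 1659) + 2381/(23/85) = 2872/(-2485) + 2381*(85/23) = 2872*(-1/2485) + 202385/23 = -2872/2485 + 202385/23 = 502860669/57155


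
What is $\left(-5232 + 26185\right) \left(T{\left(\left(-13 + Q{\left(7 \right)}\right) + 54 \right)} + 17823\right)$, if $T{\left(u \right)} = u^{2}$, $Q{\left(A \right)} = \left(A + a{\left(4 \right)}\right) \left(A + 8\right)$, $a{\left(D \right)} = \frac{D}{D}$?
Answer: $916568032$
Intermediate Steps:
$a{\left(D \right)} = 1$
$Q{\left(A \right)} = \left(1 + A\right) \left(8 + A\right)$ ($Q{\left(A \right)} = \left(A + 1\right) \left(A + 8\right) = \left(1 + A\right) \left(8 + A\right)$)
$\left(-5232 + 26185\right) \left(T{\left(\left(-13 + Q{\left(7 \right)}\right) + 54 \right)} + 17823\right) = \left(-5232 + 26185\right) \left(\left(\left(-13 + \left(8 + 7^{2} + 9 \cdot 7\right)\right) + 54\right)^{2} + 17823\right) = 20953 \left(\left(\left(-13 + \left(8 + 49 + 63\right)\right) + 54\right)^{2} + 17823\right) = 20953 \left(\left(\left(-13 + 120\right) + 54\right)^{2} + 17823\right) = 20953 \left(\left(107 + 54\right)^{2} + 17823\right) = 20953 \left(161^{2} + 17823\right) = 20953 \left(25921 + 17823\right) = 20953 \cdot 43744 = 916568032$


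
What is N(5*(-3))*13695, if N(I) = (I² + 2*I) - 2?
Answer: 2643135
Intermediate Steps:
N(I) = -2 + I² + 2*I
N(5*(-3))*13695 = (-2 + (5*(-3))² + 2*(5*(-3)))*13695 = (-2 + (-15)² + 2*(-15))*13695 = (-2 + 225 - 30)*13695 = 193*13695 = 2643135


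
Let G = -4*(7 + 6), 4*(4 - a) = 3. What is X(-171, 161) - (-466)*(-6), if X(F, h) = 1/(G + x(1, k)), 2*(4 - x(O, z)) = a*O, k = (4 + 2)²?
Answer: -1110020/397 ≈ -2796.0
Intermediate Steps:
a = 13/4 (a = 4 - ¼*3 = 4 - ¾ = 13/4 ≈ 3.2500)
k = 36 (k = 6² = 36)
x(O, z) = 4 - 13*O/8
G = -52 (G = -4*13 = -52)
X(F, h) = -8/397 (X(F, h) = 1/(-52 + (4 - 13/8*1)) = 1/(-52 + (4 - 13/8)) = 1/(-52 + 19/8) = 1/(-397/8) = -8/397)
X(-171, 161) - (-466)*(-6) = -8/397 - (-466)*(-6) = -8/397 - 1*2796 = -8/397 - 2796 = -1110020/397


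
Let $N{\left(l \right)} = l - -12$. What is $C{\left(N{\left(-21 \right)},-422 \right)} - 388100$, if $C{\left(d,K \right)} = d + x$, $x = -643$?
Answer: $-388752$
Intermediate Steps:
$N{\left(l \right)} = 12 + l$ ($N{\left(l \right)} = l + 12 = 12 + l$)
$C{\left(d,K \right)} = -643 + d$ ($C{\left(d,K \right)} = d - 643 = -643 + d$)
$C{\left(N{\left(-21 \right)},-422 \right)} - 388100 = \left(-643 + \left(12 - 21\right)\right) - 388100 = \left(-643 - 9\right) - 388100 = -652 - 388100 = -388752$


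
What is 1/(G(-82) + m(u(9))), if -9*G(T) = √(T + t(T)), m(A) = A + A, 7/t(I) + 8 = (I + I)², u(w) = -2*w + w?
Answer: -39202704/707853481 + 18*I*√14820726098/707853481 ≈ -0.055382 + 0.0030957*I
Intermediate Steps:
u(w) = -w
t(I) = 7/(-8 + 4*I²) (t(I) = 7/(-8 + (I + I)²) = 7/(-8 + (2*I)²) = 7/(-8 + 4*I²))
m(A) = 2*A
G(T) = -√(T + 7/(4*(-2 + T²)))/9
1/(G(-82) + m(u(9))) = 1/(-√(7 + 4*(-82)*(-2 + (-82)²))/√(-2 + (-82)²)/18 + 2*(-1*9)) = 1/(-√(7 + 4*(-82)*(-2 + 6724))/√(-2 + 6724)/18 + 2*(-9)) = 1/(-√6722*√(7 + 4*(-82)*6722)/6722/18 - 18) = 1/(-√6722*√(7 - 2204816)/6722/18 - 18) = 1/(-I*√14820726098/6722/18 - 18) = 1/(-I*√14820726098/120996 - 18) = 1/(-18 - I*√14820726098/120996)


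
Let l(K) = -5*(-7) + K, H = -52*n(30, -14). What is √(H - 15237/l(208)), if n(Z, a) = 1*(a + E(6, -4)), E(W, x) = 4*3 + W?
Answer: I*√21927/9 ≈ 16.453*I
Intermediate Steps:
E(W, x) = 12 + W
n(Z, a) = 18 + a (n(Z, a) = 1*(a + (12 + 6)) = 1*(a + 18) = 1*(18 + a) = 18 + a)
H = -208 (H = -52*(18 - 14) = -52*4 = -208)
l(K) = 35 + K
√(H - 15237/l(208)) = √(-208 - 15237/(35 + 208)) = √(-208 - 15237/243) = √(-208 - 15237*1/243) = √(-208 - 1693/27) = √(-7309/27) = I*√21927/9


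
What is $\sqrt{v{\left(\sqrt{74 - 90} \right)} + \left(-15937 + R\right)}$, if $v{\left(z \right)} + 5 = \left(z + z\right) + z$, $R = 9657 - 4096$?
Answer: $\sqrt{-10381 + 12 i} \approx 0.0589 + 101.89 i$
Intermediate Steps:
$R = 5561$
$v{\left(z \right)} = -5 + 3 z$ ($v{\left(z \right)} = -5 + \left(\left(z + z\right) + z\right) = -5 + \left(2 z + z\right) = -5 + 3 z$)
$\sqrt{v{\left(\sqrt{74 - 90} \right)} + \left(-15937 + R\right)} = \sqrt{\left(-5 + 3 \sqrt{74 - 90}\right) + \left(-15937 + 5561\right)} = \sqrt{\left(-5 + 3 \sqrt{-16}\right) - 10376} = \sqrt{\left(-5 + 3 \cdot 4 i\right) - 10376} = \sqrt{\left(-5 + 12 i\right) - 10376} = \sqrt{-10381 + 12 i}$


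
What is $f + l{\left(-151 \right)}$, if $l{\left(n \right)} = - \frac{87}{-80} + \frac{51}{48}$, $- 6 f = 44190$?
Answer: $- \frac{147257}{20} \approx -7362.9$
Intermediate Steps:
$f = -7365$ ($f = \left(- \frac{1}{6}\right) 44190 = -7365$)
$l{\left(n \right)} = \frac{43}{20}$ ($l{\left(n \right)} = \left(-87\right) \left(- \frac{1}{80}\right) + 51 \cdot \frac{1}{48} = \frac{87}{80} + \frac{17}{16} = \frac{43}{20}$)
$f + l{\left(-151 \right)} = -7365 + \frac{43}{20} = - \frac{147257}{20}$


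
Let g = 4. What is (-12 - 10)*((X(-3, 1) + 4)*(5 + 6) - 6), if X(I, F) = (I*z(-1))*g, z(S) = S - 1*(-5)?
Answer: 10780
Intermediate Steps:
z(S) = 5 + S (z(S) = S + 5 = 5 + S)
X(I, F) = 16*I (X(I, F) = (I*(5 - 1))*4 = (I*4)*4 = (4*I)*4 = 16*I)
(-12 - 10)*((X(-3, 1) + 4)*(5 + 6) - 6) = (-12 - 10)*((16*(-3) + 4)*(5 + 6) - 6) = -22*((-48 + 4)*11 - 6) = -22*(-44*11 - 6) = -22*(-484 - 6) = -22*(-490) = 10780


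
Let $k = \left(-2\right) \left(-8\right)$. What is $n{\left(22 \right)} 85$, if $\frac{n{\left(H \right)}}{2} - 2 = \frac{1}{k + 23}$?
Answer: $\frac{13430}{39} \approx 344.36$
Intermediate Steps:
$k = 16$
$n{\left(H \right)} = \frac{158}{39}$ ($n{\left(H \right)} = 4 + \frac{2}{16 + 23} = 4 + \frac{2}{39} = \frac{158}{39}$)
$n{\left(22 \right)} 85 = \frac{158}{39} \cdot 85 = \frac{13430}{39}$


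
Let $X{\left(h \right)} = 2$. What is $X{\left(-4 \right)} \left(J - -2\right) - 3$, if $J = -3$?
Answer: $-5$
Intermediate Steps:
$X{\left(-4 \right)} \left(J - -2\right) - 3 = 2 \left(-3 - -2\right) - 3 = 2 \left(-3 + 2\right) - 3 = 2 \left(-1\right) - 3 = -2 - 3 = -5$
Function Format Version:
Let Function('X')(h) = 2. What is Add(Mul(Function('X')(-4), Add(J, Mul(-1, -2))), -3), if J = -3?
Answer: -5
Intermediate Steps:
Add(Mul(Function('X')(-4), Add(J, Mul(-1, -2))), -3) = Add(Mul(2, Add(-3, Mul(-1, -2))), -3) = Add(Mul(2, Add(-3, 2)), -3) = Add(Mul(2, -1), -3) = Add(-2, -3) = -5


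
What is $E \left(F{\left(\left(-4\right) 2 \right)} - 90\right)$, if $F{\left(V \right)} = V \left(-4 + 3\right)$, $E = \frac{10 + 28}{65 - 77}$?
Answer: $\frac{779}{3} \approx 259.67$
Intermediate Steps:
$E = - \frac{19}{6}$ ($E = \frac{38}{-12} = 38 \left(- \frac{1}{12}\right) = - \frac{19}{6} \approx -3.1667$)
$F{\left(V \right)} = - V$ ($F{\left(V \right)} = V \left(-1\right) = - V$)
$E \left(F{\left(\left(-4\right) 2 \right)} - 90\right) = - \frac{19 \left(- \left(-4\right) 2 - 90\right)}{6} = - \frac{19 \left(\left(-1\right) \left(-8\right) - 90\right)}{6} = - \frac{19 \left(8 - 90\right)}{6} = \left(- \frac{19}{6}\right) \left(-82\right) = \frac{779}{3}$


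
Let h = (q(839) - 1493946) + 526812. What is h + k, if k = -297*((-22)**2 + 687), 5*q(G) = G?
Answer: -6573766/5 ≈ -1.3148e+6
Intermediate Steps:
q(G) = G/5
k = -347787 (k = -297*(484 + 687) = -297*1171 = -347787)
h = -4834831/5 (h = ((1/5)*839 - 1493946) + 526812 = (839/5 - 1493946) + 526812 = -7468891/5 + 526812 = -4834831/5 ≈ -9.6697e+5)
h + k = -4834831/5 - 347787 = -6573766/5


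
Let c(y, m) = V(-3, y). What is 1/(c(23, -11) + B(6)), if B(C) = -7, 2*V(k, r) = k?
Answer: -2/17 ≈ -0.11765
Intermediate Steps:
V(k, r) = k/2
c(y, m) = -3/2 (c(y, m) = (1/2)*(-3) = -3/2)
1/(c(23, -11) + B(6)) = 1/(-3/2 - 7) = 1/(-17/2) = -2/17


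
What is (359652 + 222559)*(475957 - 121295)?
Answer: 206488117682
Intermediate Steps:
(359652 + 222559)*(475957 - 121295) = 582211*354662 = 206488117682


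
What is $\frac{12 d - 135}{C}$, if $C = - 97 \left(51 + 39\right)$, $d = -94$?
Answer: $\frac{421}{2910} \approx 0.14467$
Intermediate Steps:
$C = -8730$ ($C = \left(-97\right) 90 = -8730$)
$\frac{12 d - 135}{C} = \frac{12 \left(-94\right) - 135}{-8730} = \left(-1128 - 135\right) \left(- \frac{1}{8730}\right) = \left(-1263\right) \left(- \frac{1}{8730}\right) = \frac{421}{2910}$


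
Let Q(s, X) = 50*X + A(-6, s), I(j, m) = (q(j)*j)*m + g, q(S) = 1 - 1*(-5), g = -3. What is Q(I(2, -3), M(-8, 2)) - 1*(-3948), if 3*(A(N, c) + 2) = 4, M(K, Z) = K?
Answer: 10642/3 ≈ 3547.3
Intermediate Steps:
A(N, c) = -2/3 (A(N, c) = -2 + (1/3)*4 = -2 + 4/3 = -2/3)
q(S) = 6 (q(S) = 1 + 5 = 6)
I(j, m) = -3 + 6*j*m (I(j, m) = (6*j)*m - 3 = 6*j*m - 3 = -3 + 6*j*m)
Q(s, X) = -2/3 + 50*X (Q(s, X) = 50*X - 2/3 = -2/3 + 50*X)
Q(I(2, -3), M(-8, 2)) - 1*(-3948) = (-2/3 + 50*(-8)) - 1*(-3948) = (-2/3 - 400) + 3948 = -1202/3 + 3948 = 10642/3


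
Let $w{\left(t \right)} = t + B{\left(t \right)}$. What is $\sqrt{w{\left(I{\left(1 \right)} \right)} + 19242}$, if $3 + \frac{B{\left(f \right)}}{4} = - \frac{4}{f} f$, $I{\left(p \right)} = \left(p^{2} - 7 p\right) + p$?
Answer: $\sqrt{19209} \approx 138.6$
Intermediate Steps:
$I{\left(p \right)} = p^{2} - 6 p$
$B{\left(f \right)} = -28$ ($B{\left(f \right)} = -12 + 4 - \frac{4}{f} f = -12 + 4 \left(-4\right) = -12 - 16 = -28$)
$w{\left(t \right)} = -28 + t$ ($w{\left(t \right)} = t - 28 = -28 + t$)
$\sqrt{w{\left(I{\left(1 \right)} \right)} + 19242} = \sqrt{\left(-28 + 1 \left(-6 + 1\right)\right) + 19242} = \sqrt{\left(-28 + 1 \left(-5\right)\right) + 19242} = \sqrt{\left(-28 - 5\right) + 19242} = \sqrt{-33 + 19242} = \sqrt{19209}$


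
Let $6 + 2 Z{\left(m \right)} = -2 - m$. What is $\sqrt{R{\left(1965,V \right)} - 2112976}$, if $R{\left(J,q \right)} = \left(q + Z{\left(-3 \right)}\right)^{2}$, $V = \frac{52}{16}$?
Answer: $\frac{i \sqrt{33807607}}{4} \approx 1453.6 i$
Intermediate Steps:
$Z{\left(m \right)} = -4 - \frac{m}{2}$ ($Z{\left(m \right)} = -3 + \frac{-2 - m}{2} = -3 - \left(1 + \frac{m}{2}\right) = -4 - \frac{m}{2}$)
$V = \frac{13}{4}$ ($V = 52 \cdot \frac{1}{16} = \frac{13}{4} \approx 3.25$)
$R{\left(J,q \right)} = \left(- \frac{5}{2} + q\right)^{2}$ ($R{\left(J,q \right)} = \left(q - \frac{5}{2}\right)^{2} = \left(- \frac{5}{2} + q\right)^{2}$)
$\sqrt{R{\left(1965,V \right)} - 2112976} = \sqrt{\frac{\left(-5 + 2 \cdot \frac{13}{4}\right)^{2}}{4} - 2112976} = \sqrt{\frac{\left(-5 + \frac{13}{2}\right)^{2}}{4} - 2112976} = \sqrt{\frac{\left(\frac{3}{2}\right)^{2}}{4} - 2112976} = \sqrt{\frac{1}{4} \cdot \frac{9}{4} - 2112976} = \sqrt{\frac{9}{16} - 2112976} = \sqrt{- \frac{33807607}{16}} = \frac{i \sqrt{33807607}}{4}$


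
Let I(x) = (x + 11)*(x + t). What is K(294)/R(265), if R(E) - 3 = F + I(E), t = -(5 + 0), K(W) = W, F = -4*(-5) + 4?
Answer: 98/23929 ≈ 0.0040955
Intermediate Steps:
F = 24 (F = 20 + 4 = 24)
t = -5 (t = -1*5 = -5)
I(x) = (-5 + x)*(11 + x) (I(x) = (x + 11)*(x - 5) = (11 + x)*(-5 + x) = (-5 + x)*(11 + x))
R(E) = -28 + E² + 6*E (R(E) = 3 + (24 + (-55 + E² + 6*E)) = 3 + (-31 + E² + 6*E) = -28 + E² + 6*E)
K(294)/R(265) = 294/(-28 + 265² + 6*265) = 294/(-28 + 70225 + 1590) = 294/71787 = 294*(1/71787) = 98/23929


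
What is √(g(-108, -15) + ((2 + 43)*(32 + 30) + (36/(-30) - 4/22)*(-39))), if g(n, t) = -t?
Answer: 3*√960905/55 ≈ 53.469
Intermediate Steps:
√(g(-108, -15) + ((2 + 43)*(32 + 30) + (36/(-30) - 4/22)*(-39))) = √(-1*(-15) + ((2 + 43)*(32 + 30) + (36/(-30) - 4/22)*(-39))) = √(15 + (45*62 + (36*(-1/30) - 4*1/22)*(-39))) = √(15 + (2790 + (-6/5 - 2/11)*(-39))) = √(15 + (2790 - 76/55*(-39))) = √(15 + (2790 + 2964/55)) = √(15 + 156414/55) = √(157239/55) = 3*√960905/55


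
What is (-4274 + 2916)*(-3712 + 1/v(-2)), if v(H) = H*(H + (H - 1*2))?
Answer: 30244697/6 ≈ 5.0408e+6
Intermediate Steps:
v(H) = H*(-2 + 2*H) (v(H) = H*(H + (H - 2)) = H*(H + (-2 + H)) = H*(-2 + 2*H))
(-4274 + 2916)*(-3712 + 1/v(-2)) = (-4274 + 2916)*(-3712 + 1/(2*(-2)*(-1 - 2))) = -1358*(-3712 + 1/(2*(-2)*(-3))) = -1358*(-3712 + 1/12) = -1358*(-44543/12) = 30244697/6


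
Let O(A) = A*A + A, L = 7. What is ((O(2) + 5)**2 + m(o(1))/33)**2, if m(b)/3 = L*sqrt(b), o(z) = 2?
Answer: 1771659/121 + 154*sqrt(2) ≈ 14860.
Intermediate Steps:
m(b) = 21*sqrt(b) (m(b) = 3*(7*sqrt(b)) = 21*sqrt(b))
O(A) = A + A**2 (O(A) = A**2 + A = A + A**2)
((O(2) + 5)**2 + m(o(1))/33)**2 = ((2*(1 + 2) + 5)**2 + (21*sqrt(2))/33)**2 = ((2*3 + 5)**2 + (21*sqrt(2))*(1/33))**2 = ((6 + 5)**2 + 7*sqrt(2)/11)**2 = (11**2 + 7*sqrt(2)/11)**2 = (121 + 7*sqrt(2)/11)**2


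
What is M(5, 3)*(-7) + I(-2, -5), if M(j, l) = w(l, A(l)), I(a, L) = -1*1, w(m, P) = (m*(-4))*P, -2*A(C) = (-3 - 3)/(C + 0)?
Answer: 83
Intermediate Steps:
A(C) = 3/C (A(C) = -(-3 - 3)/(2*(C + 0)) = -(-3)/C = 3/C)
w(m, P) = -4*P*m (w(m, P) = (-4*m)*P = -4*P*m)
I(a, L) = -1
M(j, l) = -12 (M(j, l) = -4*3/l*l = -12)
M(5, 3)*(-7) + I(-2, -5) = -12*(-7) - 1 = 84 - 1 = 83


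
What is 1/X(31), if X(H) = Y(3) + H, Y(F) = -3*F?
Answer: 1/22 ≈ 0.045455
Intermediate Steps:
X(H) = -9 + H (X(H) = -3*3 + H = -9 + H)
1/X(31) = 1/(-9 + 31) = 1/22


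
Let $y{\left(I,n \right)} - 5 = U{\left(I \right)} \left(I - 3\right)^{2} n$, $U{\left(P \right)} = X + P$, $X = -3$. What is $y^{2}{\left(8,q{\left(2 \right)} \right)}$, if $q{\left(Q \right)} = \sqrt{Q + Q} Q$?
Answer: $255025$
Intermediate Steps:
$U{\left(P \right)} = -3 + P$
$q{\left(Q \right)} = \sqrt{2} Q^{\frac{3}{2}}$ ($q{\left(Q \right)} = \sqrt{2 Q} Q = \sqrt{2} \sqrt{Q} Q = \sqrt{2} Q^{\frac{3}{2}}$)
$y{\left(I,n \right)} = 5 + n \left(-3 + I\right)^{3}$ ($y{\left(I,n \right)} = 5 + \left(-3 + I\right) \left(I - 3\right)^{2} n = 5 + \left(-3 + I\right) \left(-3 + I\right)^{2} n = 5 + \left(-3 + I\right)^{3} n = 5 + n \left(-3 + I\right)^{3}$)
$y^{2}{\left(8,q{\left(2 \right)} \right)} = \left(5 + \sqrt{2} \cdot 2^{\frac{3}{2}} \left(-3 + 8\right)^{3}\right)^{2} = \left(5 + \sqrt{2} \cdot 2 \sqrt{2} \cdot 5^{3}\right)^{2} = \left(5 + 4 \cdot 125\right)^{2} = \left(5 + 500\right)^{2} = 505^{2} = 255025$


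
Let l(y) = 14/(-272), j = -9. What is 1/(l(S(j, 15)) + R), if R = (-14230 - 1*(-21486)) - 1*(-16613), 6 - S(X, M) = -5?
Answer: 136/3246177 ≈ 4.1895e-5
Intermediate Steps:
S(X, M) = 11 (S(X, M) = 6 - 1*(-5) = 6 + 5 = 11)
l(y) = -7/136 (l(y) = 14*(-1/272) = -7/136)
R = 23869 (R = (-14230 + 21486) + 16613 = 7256 + 16613 = 23869)
1/(l(S(j, 15)) + R) = 1/(-7/136 + 23869) = 1/(3246177/136) = 136/3246177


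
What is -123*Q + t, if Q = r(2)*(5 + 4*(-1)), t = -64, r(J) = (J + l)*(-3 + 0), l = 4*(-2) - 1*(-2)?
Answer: -1540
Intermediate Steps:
l = -6 (l = -8 + 2 = -6)
r(J) = 18 - 3*J (r(J) = (J - 6)*(-3 + 0) = (-6 + J)*(-3) = 18 - 3*J)
Q = 12 (Q = (18 - 3*2)*(5 + 4*(-1)) = (18 - 6)*(5 - 4) = 12*1 = 12)
-123*Q + t = -123*12 - 64 = -1476 - 64 = -1540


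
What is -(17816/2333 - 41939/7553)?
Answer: -36720561/17621149 ≈ -2.0839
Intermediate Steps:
-(17816/2333 - 41939/7553) = -1*36720561/17621149 = -36720561/17621149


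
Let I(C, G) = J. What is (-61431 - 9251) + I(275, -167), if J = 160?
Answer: -70522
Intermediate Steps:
I(C, G) = 160
(-61431 - 9251) + I(275, -167) = (-61431 - 9251) + 160 = -70682 + 160 = -70522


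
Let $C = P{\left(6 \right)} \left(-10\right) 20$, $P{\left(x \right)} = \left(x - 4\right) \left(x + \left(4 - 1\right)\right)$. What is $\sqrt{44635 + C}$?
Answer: $\sqrt{41035} \approx 202.57$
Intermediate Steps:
$P{\left(x \right)} = \left(-4 + x\right) \left(3 + x\right)$ ($P{\left(x \right)} = \left(-4 + x\right) \left(x + \left(4 - 1\right)\right) = \left(-4 + x\right) \left(x + 3\right) = \left(-4 + x\right) \left(3 + x\right)$)
$C = -3600$ ($C = \left(-12 + 6^{2} - 6\right) \left(-10\right) 20 = \left(-12 + 36 - 6\right) \left(-10\right) 20 = 18 \left(-10\right) 20 = \left(-180\right) 20 = -3600$)
$\sqrt{44635 + C} = \sqrt{44635 - 3600} = \sqrt{41035}$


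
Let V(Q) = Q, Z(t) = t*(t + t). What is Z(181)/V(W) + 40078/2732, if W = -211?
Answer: -85274823/288226 ≈ -295.86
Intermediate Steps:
Z(t) = 2*t² (Z(t) = t*(2*t) = 2*t²)
Z(181)/V(W) + 40078/2732 = (2*181²)/(-211) + 40078/2732 = (2*32761)*(-1/211) + 40078*(1/2732) = 65522*(-1/211) + 20039/1366 = -65522/211 + 20039/1366 = -85274823/288226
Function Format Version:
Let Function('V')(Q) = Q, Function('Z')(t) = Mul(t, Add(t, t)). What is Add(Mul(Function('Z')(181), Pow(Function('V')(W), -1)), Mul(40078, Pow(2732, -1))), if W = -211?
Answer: Rational(-85274823, 288226) ≈ -295.86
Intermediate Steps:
Function('Z')(t) = Mul(2, Pow(t, 2)) (Function('Z')(t) = Mul(t, Mul(2, t)) = Mul(2, Pow(t, 2)))
Add(Mul(Function('Z')(181), Pow(Function('V')(W), -1)), Mul(40078, Pow(2732, -1))) = Add(Mul(Mul(2, Pow(181, 2)), Pow(-211, -1)), Mul(40078, Pow(2732, -1))) = Add(Mul(Mul(2, 32761), Rational(-1, 211)), Mul(40078, Rational(1, 2732))) = Add(Mul(65522, Rational(-1, 211)), Rational(20039, 1366)) = Add(Rational(-65522, 211), Rational(20039, 1366)) = Rational(-85274823, 288226)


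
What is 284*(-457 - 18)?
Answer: -134900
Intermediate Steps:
284*(-457 - 18) = 284*(-475) = -134900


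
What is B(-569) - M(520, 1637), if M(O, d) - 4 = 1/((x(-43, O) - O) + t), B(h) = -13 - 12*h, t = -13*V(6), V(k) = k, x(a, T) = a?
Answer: 4365852/641 ≈ 6811.0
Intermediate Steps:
t = -78 (t = -13*6 = -78)
M(O, d) = 4 + 1/(-121 - O) (M(O, d) = 4 + 1/((-43 - O) - 78) = 4 + 1/(-121 - O))
B(-569) - M(520, 1637) = (-13 - 12*(-569)) - (483 + 4*520)/(121 + 520) = (-13 + 6828) - (483 + 2080)/641 = 6815 - 2563/641 = 4365852/641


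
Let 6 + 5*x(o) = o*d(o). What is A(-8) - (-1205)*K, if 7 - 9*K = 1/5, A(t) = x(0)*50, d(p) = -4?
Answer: 7654/9 ≈ 850.44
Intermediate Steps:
x(o) = -6/5 - 4*o/5 (x(o) = -6/5 + (o*(-4))/5 = -6/5 + (-4*o)/5 = -6/5 - 4*o/5)
A(t) = -60 (A(t) = (-6/5 - 4/5*0)*50 = (-6/5 + 0)*50 = -6/5*50 = -60)
K = 34/45 (K = 7/9 - 1/(9*5) = 7/9 - 1/9*1/5 = 7/9 - 1/45 = 34/45 ≈ 0.75556)
A(-8) - (-1205)*K = -60 - (-1205)*34/45 = -60 - 1*(-8194/9) = -60 + 8194/9 = 7654/9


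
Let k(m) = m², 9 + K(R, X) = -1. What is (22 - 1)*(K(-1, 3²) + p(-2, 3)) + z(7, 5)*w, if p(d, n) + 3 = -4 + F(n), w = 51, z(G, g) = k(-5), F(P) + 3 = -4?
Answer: 771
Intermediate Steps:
K(R, X) = -10 (K(R, X) = -9 - 1 = -10)
F(P) = -7 (F(P) = -3 - 4 = -7)
z(G, g) = 25 (z(G, g) = (-5)² = 25)
p(d, n) = -14 (p(d, n) = -3 + (-4 - 7) = -3 - 11 = -14)
(22 - 1)*(K(-1, 3²) + p(-2, 3)) + z(7, 5)*w = (22 - 1)*(-10 - 14) + 25*51 = 21*(-24) + 1275 = -504 + 1275 = 771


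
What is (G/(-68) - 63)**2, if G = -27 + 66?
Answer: 18688329/4624 ≈ 4041.6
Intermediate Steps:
G = 39
(G/(-68) - 63)**2 = (39/(-68) - 63)**2 = (39*(-1/68) - 63)**2 = (-39/68 - 63)**2 = (-4323/68)**2 = 18688329/4624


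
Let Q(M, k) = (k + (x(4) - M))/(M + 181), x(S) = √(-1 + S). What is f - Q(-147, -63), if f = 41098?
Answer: 698624/17 - √3/34 ≈ 41096.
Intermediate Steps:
Q(M, k) = (k + √3 - M)/(181 + M) (Q(M, k) = (k + (√(-1 + 4) - M))/(M + 181) = (k + (√3 - M))/(181 + M) = (k + √3 - M)/(181 + M))
f - Q(-147, -63) = 41098 - (-63 + √3 - 1*(-147))/(181 - 147) = 41098 - (-63 + √3 + 147)/34 = 41098 - (84 + √3)/34 = 41098 - (42/17 + √3/34) = 41098 + (-42/17 - √3/34) = 698624/17 - √3/34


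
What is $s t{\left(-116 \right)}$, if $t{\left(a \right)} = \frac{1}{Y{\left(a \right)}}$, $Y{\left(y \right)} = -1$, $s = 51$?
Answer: $-51$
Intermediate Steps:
$t{\left(a \right)} = -1$ ($t{\left(a \right)} = \frac{1}{-1} = -1$)
$s t{\left(-116 \right)} = 51 \left(-1\right) = -51$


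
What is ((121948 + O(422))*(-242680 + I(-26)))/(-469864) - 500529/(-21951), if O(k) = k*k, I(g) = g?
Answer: 66612395284127/429749361 ≈ 1.5500e+5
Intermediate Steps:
O(k) = k**2
((121948 + O(422))*(-242680 + I(-26)))/(-469864) - 500529/(-21951) = ((121948 + 422**2)*(-242680 - 26))/(-469864) - 500529/(-21951) = ((121948 + 178084)*(-242706))*(-1/469864) - 500529*(-1/21951) = (300032*(-242706))*(-1/469864) + 166843/7317 = -72819566592*(-1/469864) + 166843/7317 = 9102445824/58733 + 166843/7317 = 66612395284127/429749361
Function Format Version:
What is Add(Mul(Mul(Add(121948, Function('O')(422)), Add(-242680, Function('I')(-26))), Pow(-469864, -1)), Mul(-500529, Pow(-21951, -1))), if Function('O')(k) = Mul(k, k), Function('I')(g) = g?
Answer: Rational(66612395284127, 429749361) ≈ 1.5500e+5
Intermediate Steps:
Function('O')(k) = Pow(k, 2)
Add(Mul(Mul(Add(121948, Function('O')(422)), Add(-242680, Function('I')(-26))), Pow(-469864, -1)), Mul(-500529, Pow(-21951, -1))) = Add(Mul(Mul(Add(121948, Pow(422, 2)), Add(-242680, -26)), Pow(-469864, -1)), Mul(-500529, Pow(-21951, -1))) = Add(Mul(Mul(Add(121948, 178084), -242706), Rational(-1, 469864)), Mul(-500529, Rational(-1, 21951))) = Add(Mul(Mul(300032, -242706), Rational(-1, 469864)), Rational(166843, 7317)) = Add(Mul(-72819566592, Rational(-1, 469864)), Rational(166843, 7317)) = Add(Rational(9102445824, 58733), Rational(166843, 7317)) = Rational(66612395284127, 429749361)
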